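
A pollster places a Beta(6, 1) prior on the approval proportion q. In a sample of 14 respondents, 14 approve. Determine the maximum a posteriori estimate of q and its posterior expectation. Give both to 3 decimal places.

MAP = 1.000; posterior mean = 0.952

Posterior: Beta(6+14, 1+0) = Beta(20, 1).
Since β = 1 ≤ 1 and α > 1, the Beta density is monotone increasing on [0,1]; the mode is at 1.
Mean = 20/(20+1) = 0.952.
Left-skewed posterior ⇒ mean < mode.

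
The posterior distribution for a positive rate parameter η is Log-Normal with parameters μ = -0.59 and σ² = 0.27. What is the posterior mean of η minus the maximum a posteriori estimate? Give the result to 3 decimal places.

0.211

Mode = exp(μ − σ²) = exp(-0.86) = 0.423.
Mean = exp(μ + σ²/2) = exp(-0.455) = 0.634.
Difference = 0.634 − 0.423 = 0.211.
The posterior is right-skewed, so the mean exceeds the mode.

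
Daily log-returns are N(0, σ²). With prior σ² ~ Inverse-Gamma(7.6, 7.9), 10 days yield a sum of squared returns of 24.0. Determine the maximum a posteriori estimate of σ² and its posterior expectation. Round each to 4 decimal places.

MAP = 1.4632; posterior mean = 1.7155

Posterior: Inverse-Gamma(shape = 7.6+10/2 = 12.6, scale = 7.9+24.0/2 = 19.9).
Mode = β/(α+1) = 19.9/13.6 = 1.4632.
Mean = β/(α−1) = 19.9/11.6 = 1.7155.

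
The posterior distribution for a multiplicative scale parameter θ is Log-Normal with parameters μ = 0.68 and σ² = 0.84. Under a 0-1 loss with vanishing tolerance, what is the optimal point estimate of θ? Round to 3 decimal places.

0.852

Mode = exp(μ − σ²) = exp(-0.16) = 0.852.
Mean = exp(μ + σ²/2) = exp(1.100) = 3.004.
This is the posterior mode — the MAP estimate.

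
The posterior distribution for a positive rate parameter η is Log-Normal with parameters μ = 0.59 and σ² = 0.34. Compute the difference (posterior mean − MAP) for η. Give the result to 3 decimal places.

0.854

Mode = exp(μ − σ²) = exp(0.25) = 1.284.
Mean = exp(μ + σ²/2) = exp(0.760) = 2.138.
Difference = 2.138 − 1.284 = 0.854.
The mean is pulled above the mode by the posterior's right skew.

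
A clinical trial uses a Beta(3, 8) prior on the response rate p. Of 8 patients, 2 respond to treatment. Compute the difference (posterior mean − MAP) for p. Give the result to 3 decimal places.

0.028

Posterior: Beta(3+2, 8+6) = Beta(5, 14).
Mode = (5−1)/(5+14−2) = 4/17 = 0.235.
Mean = 5/(5+14) = 5/19 = 0.263.
Difference = 0.263 − 0.235 = 0.028.
The posterior is right-skewed, so the mean exceeds the mode.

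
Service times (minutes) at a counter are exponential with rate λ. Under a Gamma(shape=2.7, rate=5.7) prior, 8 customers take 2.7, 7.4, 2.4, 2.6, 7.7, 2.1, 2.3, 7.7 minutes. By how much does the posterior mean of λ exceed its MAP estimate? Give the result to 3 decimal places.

0.025

Σ times = 34.9. Posterior: Gamma(shape = 2.7+8 = 10.7, rate = 5.7+34.9 = 40.6).
Mode = (α−1)/β = 9.7/40.6 = 0.239.
Mean = α/β = 10.7/40.6 = 0.264.
Difference = 0.264 − 0.239 = 0.025.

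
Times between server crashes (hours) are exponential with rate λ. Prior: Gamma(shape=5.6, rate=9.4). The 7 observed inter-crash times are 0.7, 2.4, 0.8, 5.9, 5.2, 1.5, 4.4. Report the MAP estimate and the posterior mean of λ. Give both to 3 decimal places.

Σ times = 20.9. Posterior: Gamma(shape = 5.6+7 = 12.6, rate = 9.4+20.9 = 30.3).
Mode = (α−1)/β = 11.6/30.3 = 0.383.
Mean = α/β = 12.6/30.3 = 0.416.

MAP = 0.383, posterior mean = 0.416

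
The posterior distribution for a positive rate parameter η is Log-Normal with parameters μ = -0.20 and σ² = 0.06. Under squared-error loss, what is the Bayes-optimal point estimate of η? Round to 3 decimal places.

Mode = exp(μ − σ²) = exp(-0.26) = 0.771.
Mean = exp(μ + σ²/2) = exp(-0.170) = 0.844.
Squared-error loss ⇒ the optimal estimator is the posterior mean.

0.844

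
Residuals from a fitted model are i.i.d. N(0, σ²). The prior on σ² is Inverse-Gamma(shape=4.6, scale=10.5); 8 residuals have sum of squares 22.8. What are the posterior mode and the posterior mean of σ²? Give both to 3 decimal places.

MAP: 2.281. Posterior mean: 2.882.

Posterior: Inverse-Gamma(shape = 4.6+8/2 = 8.6, scale = 10.5+22.8/2 = 21.9).
Mode = β/(α+1) = 21.9/9.6 = 2.281.
Mean = β/(α−1) = 21.9/7.6 = 2.882.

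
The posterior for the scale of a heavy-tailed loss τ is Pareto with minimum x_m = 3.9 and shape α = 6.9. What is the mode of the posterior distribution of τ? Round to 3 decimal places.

The Pareto density is strictly decreasing on [x_m, ∞), so the mode is x_m = 3.900.
Mean = α·x_m/(α−1) = 6.9·3.9/5.9 = 4.561.
This is the posterior mode — the MAP estimate.

3.900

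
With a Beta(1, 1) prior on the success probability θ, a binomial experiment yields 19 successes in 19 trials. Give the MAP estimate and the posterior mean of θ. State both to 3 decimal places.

MAP = 1.000; posterior mean = 0.952

Posterior: Beta(1+19, 1+0) = Beta(20, 1).
Since β = 1 ≤ 1 and α > 1, the Beta density is monotone increasing on [0,1]; the mode is at 1.
Mean = 20/(20+1) = 0.952.
The mean is pulled below the mode by the posterior's left skew.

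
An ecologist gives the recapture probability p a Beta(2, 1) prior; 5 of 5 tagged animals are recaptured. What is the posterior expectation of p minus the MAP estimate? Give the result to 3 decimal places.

-0.125

Posterior: Beta(2+5, 1+0) = Beta(7, 1).
Since β = 1 ≤ 1 and α > 1, the Beta density is monotone increasing on [0,1]; the mode is at 1.
Mean = 7/(7+1) = 0.875.
Difference = 0.875 − 1.000 = -0.125.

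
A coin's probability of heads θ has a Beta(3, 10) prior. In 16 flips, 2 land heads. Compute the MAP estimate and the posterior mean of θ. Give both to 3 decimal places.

θ_MAP = 0.148, E[θ|data] = 0.172

Posterior: Beta(3+2, 10+14) = Beta(5, 24).
Mode = (5−1)/(5+24−2) = 4/27 = 0.148.
Mean = 5/(5+24) = 5/29 = 0.172.
The posterior is right-skewed, so the mean exceeds the mode.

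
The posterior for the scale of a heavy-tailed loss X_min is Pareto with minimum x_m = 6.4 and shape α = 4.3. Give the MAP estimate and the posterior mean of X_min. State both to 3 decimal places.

The Pareto density is strictly decreasing on [x_m, ∞), so the mode is x_m = 6.400.
Mean = α·x_m/(α−1) = 4.3·6.4/3.3 = 8.339.
Right-skewed posterior ⇒ mode < mean.

X_min_MAP = 6.400, E[X_min|data] = 8.339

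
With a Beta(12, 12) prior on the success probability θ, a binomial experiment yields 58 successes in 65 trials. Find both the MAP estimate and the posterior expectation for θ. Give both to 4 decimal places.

MAP: 0.7931. Posterior mean: 0.7865.

Posterior: Beta(12+58, 12+7) = Beta(70, 19).
Mode = (70−1)/(70+19−2) = 69/87 = 0.7931.
Mean = 70/(70+19) = 70/89 = 0.7865.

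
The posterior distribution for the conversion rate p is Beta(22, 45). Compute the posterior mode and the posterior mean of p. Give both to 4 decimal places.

Mode = (22−1)/(22+45−2) = 21/65 = 0.3231.
Mean = 22/(22+45) = 22/67 = 0.3284.

posterior mode = 0.3231, posterior mean = 0.3284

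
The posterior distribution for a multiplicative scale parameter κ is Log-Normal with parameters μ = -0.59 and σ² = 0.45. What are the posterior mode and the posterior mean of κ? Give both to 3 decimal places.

Mode = exp(μ − σ²) = exp(-1.04) = 0.353.
Mean = exp(μ + σ²/2) = exp(-0.365) = 0.694.
Mean > mode: the posterior has a right tail.

MAP = 0.353, posterior mean = 0.694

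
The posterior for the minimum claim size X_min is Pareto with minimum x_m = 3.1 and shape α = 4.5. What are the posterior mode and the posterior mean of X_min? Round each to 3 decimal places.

posterior mode = 3.100, posterior mean = 3.986

The Pareto density is strictly decreasing on [x_m, ∞), so the mode is x_m = 3.100.
Mean = α·x_m/(α−1) = 4.5·3.1/3.5 = 3.986.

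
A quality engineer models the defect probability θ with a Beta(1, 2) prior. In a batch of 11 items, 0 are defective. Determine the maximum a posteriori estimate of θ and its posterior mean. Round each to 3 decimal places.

θ_MAP = 0.000, E[θ|data] = 0.071

Posterior: Beta(1+0, 2+11) = Beta(1, 13).
Since α = 1 ≤ 1 and β > 1, the Beta density is monotone decreasing on [0,1]; the mode is at 0.
Mean = 1/(1+13) = 0.071.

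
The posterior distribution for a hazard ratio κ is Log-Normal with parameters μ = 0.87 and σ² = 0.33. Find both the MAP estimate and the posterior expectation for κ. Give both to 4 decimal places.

Mode = exp(μ − σ²) = exp(0.54) = 1.7160.
Mean = exp(μ + σ²/2) = exp(1.035) = 2.8151.
Mean > mode: the posterior has a right tail.

MAP: 1.7160. Posterior mean: 2.8151.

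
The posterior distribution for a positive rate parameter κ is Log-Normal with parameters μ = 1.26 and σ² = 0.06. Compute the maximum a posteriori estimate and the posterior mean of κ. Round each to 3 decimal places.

κ_MAP = 3.320, E[κ|data] = 3.633

Mode = exp(μ − σ²) = exp(1.20) = 3.320.
Mean = exp(μ + σ²/2) = exp(1.290) = 3.633.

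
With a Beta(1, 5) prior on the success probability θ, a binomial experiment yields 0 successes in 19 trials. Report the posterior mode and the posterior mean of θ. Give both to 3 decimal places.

posterior mode = 0.000, posterior mean = 0.040

Posterior: Beta(1+0, 5+19) = Beta(1, 24).
Since α = 1 ≤ 1 and β > 1, the Beta density is monotone decreasing on [0,1]; the mode is at 0.
Mean = 1/(1+24) = 0.040.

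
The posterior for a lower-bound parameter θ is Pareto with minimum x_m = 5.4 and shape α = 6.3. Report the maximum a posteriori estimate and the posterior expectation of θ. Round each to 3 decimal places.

MAP: 5.400. Posterior mean: 6.419.

The Pareto density is strictly decreasing on [x_m, ∞), so the mode is x_m = 5.400.
Mean = α·x_m/(α−1) = 6.3·5.4/5.3 = 6.419.
The mean is pulled above the mode by the posterior's right skew.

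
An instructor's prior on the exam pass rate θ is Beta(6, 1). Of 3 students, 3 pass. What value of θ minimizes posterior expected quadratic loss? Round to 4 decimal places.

0.9000

Posterior: Beta(6+3, 1+0) = Beta(9, 1).
Since β = 1 ≤ 1 and α > 1, the Beta density is monotone increasing on [0,1]; the mode is at 1.
Mean = 9/(9+1) = 0.9000.
Quadratic loss ⇒ the optimal estimator is the posterior mean.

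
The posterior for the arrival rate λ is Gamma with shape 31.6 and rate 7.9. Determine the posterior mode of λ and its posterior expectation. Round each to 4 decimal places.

Mode = (α−1)/β = 30.6/7.9 = 3.8734.
Mean = α/β = 31.6/7.9 = 4.0000.
Mean > mode: the posterior has a right tail.

MAP = 3.8734, posterior mean = 4.0000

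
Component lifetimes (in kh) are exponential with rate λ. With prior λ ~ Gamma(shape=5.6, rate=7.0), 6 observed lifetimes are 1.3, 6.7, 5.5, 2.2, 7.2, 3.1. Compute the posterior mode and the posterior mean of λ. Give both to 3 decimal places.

Σ times = 26.0. Posterior: Gamma(shape = 5.6+6 = 11.6, rate = 7.0+26.0 = 33.0).
Mode = (α−1)/β = 10.6/33.0 = 0.321.
Mean = α/β = 11.6/33.0 = 0.352.

MAP = 0.321, posterior mean = 0.352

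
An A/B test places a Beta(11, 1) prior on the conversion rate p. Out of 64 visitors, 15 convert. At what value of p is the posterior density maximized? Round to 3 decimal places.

Posterior: Beta(11+15, 1+49) = Beta(26, 50).
Mode = (26−1)/(26+50−2) = 25/74 = 0.338.
Mean = 26/(26+50) = 26/76 = 0.342.
This is the posterior mode — the MAP estimate.

0.338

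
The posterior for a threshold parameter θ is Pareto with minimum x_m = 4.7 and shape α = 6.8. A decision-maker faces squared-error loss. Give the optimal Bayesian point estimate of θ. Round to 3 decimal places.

5.510

The Pareto density is strictly decreasing on [x_m, ∞), so the mode is x_m = 4.700.
Mean = α·x_m/(α−1) = 6.8·4.7/5.8 = 5.510.
Squared-error loss ⇒ the optimal estimator is the posterior mean.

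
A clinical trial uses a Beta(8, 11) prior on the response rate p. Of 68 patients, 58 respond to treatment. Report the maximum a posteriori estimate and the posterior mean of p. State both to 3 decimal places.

MAP = 0.765, posterior mean = 0.759

Posterior: Beta(8+58, 11+10) = Beta(66, 21).
Mode = (66−1)/(66+21−2) = 65/85 = 0.765.
Mean = 66/(66+21) = 66/87 = 0.759.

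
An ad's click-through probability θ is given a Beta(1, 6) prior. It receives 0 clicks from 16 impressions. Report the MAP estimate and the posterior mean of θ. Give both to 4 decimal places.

MAP = 0.0000, posterior mean = 0.0435

Posterior: Beta(1+0, 6+16) = Beta(1, 22).
Since α = 1 ≤ 1 and β > 1, the Beta density is monotone decreasing on [0,1]; the mode is at 0.
Mean = 1/(1+22) = 0.0435.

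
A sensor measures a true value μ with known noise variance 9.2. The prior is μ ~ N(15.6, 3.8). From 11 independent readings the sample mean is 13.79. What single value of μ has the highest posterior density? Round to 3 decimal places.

14.117

Posterior for μ is Normal. Precision-weighted mean: (1/3.8·15.6 + 11/9.2·13.79) / (1/3.8 + 11/9.2) = 14.117.
A Normal posterior is symmetric, so mode = mean.
This is the posterior mode — the MAP estimate.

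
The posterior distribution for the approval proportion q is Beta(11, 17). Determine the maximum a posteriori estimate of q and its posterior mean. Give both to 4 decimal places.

Mode = (11−1)/(11+17−2) = 10/26 = 0.3846.
Mean = 11/(11+17) = 11/28 = 0.3929.

maximum a posteriori estimate = 0.3846, posterior mean = 0.3929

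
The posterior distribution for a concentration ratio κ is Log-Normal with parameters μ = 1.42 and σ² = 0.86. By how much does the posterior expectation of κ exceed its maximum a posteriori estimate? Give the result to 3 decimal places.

Mode = exp(μ − σ²) = exp(0.56) = 1.751.
Mean = exp(μ + σ²/2) = exp(1.850) = 6.360.
Difference = 6.360 − 1.751 = 4.609.

4.609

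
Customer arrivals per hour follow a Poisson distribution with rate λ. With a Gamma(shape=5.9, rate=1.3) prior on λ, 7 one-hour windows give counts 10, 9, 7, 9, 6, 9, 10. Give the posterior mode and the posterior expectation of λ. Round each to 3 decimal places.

posterior mode = 7.819, posterior expectation = 7.940

Σ counts = 60. Posterior: Gamma(shape = 5.9+60 = 65.9, rate = 1.3+7 = 8.3).
Mode = (α−1)/β = 64.9/8.3 = 7.819.
Mean = α/β = 65.9/8.3 = 7.940.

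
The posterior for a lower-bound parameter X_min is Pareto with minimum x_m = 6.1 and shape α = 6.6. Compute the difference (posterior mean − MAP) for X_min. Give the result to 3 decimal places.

1.089

The Pareto density is strictly decreasing on [x_m, ∞), so the mode is x_m = 6.100.
Mean = α·x_m/(α−1) = 6.6·6.1/5.6 = 7.189.
Difference = 7.189 − 6.100 = 1.089.
Mean > mode: the posterior has a right tail.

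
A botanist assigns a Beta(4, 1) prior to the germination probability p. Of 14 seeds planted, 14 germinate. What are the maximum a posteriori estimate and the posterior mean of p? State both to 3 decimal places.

maximum a posteriori estimate = 1.000, posterior mean = 0.947

Posterior: Beta(4+14, 1+0) = Beta(18, 1).
Since β = 1 ≤ 1 and α > 1, the Beta density is monotone increasing on [0,1]; the mode is at 1.
Mean = 18/(18+1) = 0.947.
Left-skewed posterior ⇒ mean < mode.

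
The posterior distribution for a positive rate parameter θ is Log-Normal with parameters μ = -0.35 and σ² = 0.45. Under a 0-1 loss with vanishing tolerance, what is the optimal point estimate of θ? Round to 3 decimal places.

0.449

Mode = exp(μ − σ²) = exp(-0.80) = 0.449.
Mean = exp(μ + σ²/2) = exp(-0.125) = 0.882.
This is the posterior mode — the MAP estimate.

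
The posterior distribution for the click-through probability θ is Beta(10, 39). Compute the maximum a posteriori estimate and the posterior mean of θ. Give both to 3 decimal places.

Mode = (10−1)/(10+39−2) = 9/47 = 0.191.
Mean = 10/(10+39) = 10/49 = 0.204.
Right-skewed posterior ⇒ mode < mean.

MAP = 0.191, posterior mean = 0.204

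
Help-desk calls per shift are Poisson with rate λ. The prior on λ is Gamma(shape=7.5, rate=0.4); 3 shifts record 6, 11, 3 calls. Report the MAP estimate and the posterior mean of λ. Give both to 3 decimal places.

Σ counts = 20. Posterior: Gamma(shape = 7.5+20 = 27.5, rate = 0.4+3 = 3.4).
Mode = (α−1)/β = 26.5/3.4 = 7.794.
Mean = α/β = 27.5/3.4 = 8.088.
The mean is pulled above the mode by the posterior's right skew.

MAP = 7.794, posterior mean = 8.088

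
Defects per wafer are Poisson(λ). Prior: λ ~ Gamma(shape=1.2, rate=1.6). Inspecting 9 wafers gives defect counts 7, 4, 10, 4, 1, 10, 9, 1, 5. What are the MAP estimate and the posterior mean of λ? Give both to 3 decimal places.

MAP = 4.830; posterior mean = 4.925

Σ counts = 51. Posterior: Gamma(shape = 1.2+51 = 52.2, rate = 1.6+9 = 10.6).
Mode = (α−1)/β = 51.2/10.6 = 4.830.
Mean = α/β = 52.2/10.6 = 4.925.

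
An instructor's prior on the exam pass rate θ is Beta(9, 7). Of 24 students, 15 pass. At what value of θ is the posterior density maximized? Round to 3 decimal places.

0.605

Posterior: Beta(9+15, 7+9) = Beta(24, 16).
Mode = (24−1)/(24+16−2) = 23/38 = 0.605.
Mean = 24/(24+16) = 24/40 = 0.600.
This is the posterior mode — the MAP estimate.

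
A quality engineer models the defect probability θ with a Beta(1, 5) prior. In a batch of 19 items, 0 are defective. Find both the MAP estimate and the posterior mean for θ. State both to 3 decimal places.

θ_MAP = 0.000, E[θ|data] = 0.040

Posterior: Beta(1+0, 5+19) = Beta(1, 24).
Since α = 1 ≤ 1 and β > 1, the Beta density is monotone decreasing on [0,1]; the mode is at 0.
Mean = 1/(1+24) = 0.040.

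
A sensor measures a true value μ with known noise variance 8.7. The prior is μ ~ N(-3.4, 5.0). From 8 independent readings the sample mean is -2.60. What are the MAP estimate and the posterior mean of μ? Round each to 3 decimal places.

μ_MAP = -2.743, E[μ|data] = -2.743

Posterior for μ is Normal. Precision-weighted mean: (1/5.0·-3.4 + 8/8.7·-2.60) / (1/5.0 + 8/8.7) = -2.743.
A Normal posterior is symmetric, so mode = mean.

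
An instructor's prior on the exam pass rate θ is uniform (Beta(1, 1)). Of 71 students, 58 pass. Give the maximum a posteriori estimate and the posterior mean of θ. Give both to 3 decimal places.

MAP = 0.817; posterior mean = 0.808

Posterior: Beta(1+58, 1+13) = Beta(59, 14).
Mode = (59−1)/(59+14−2) = 58/71 = 0.817.
Mean = 59/(59+14) = 59/73 = 0.808.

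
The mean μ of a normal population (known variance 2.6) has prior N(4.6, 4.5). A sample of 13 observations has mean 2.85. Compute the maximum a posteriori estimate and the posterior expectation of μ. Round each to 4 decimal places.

maximum a posteriori estimate = 2.9245, posterior expectation = 2.9245

Posterior for μ is Normal. Precision-weighted mean: (1/4.5·4.6 + 13/2.6·2.85) / (1/4.5 + 13/2.6) = 2.9245.
A Normal posterior is symmetric, so mode = mean.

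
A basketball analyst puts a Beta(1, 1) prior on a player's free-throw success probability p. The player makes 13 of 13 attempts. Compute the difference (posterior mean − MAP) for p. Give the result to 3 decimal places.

-0.067

Posterior: Beta(1+13, 1+0) = Beta(14, 1).
Since β = 1 ≤ 1 and α > 1, the Beta density is monotone increasing on [0,1]; the mode is at 1.
Mean = 14/(14+1) = 0.933.
Difference = 0.933 − 1.000 = -0.067.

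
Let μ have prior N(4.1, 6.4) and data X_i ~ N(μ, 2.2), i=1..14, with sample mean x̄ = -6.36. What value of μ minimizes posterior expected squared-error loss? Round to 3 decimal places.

-6.109

Posterior for μ is Normal. Precision-weighted mean: (1/6.4·4.1 + 14/2.2·-6.36) / (1/6.4 + 14/2.2) = -6.109.
A Normal posterior is symmetric, so mode = mean.
Squared-error loss ⇒ the optimal estimator is the posterior mean.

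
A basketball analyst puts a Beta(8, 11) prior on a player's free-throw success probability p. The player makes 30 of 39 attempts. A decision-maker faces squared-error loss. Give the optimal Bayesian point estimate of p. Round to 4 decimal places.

Posterior: Beta(8+30, 11+9) = Beta(38, 20).
Mode = (38−1)/(38+20−2) = 37/56 = 0.6607.
Mean = 38/(38+20) = 38/58 = 0.6552.
Squared-error loss ⇒ the optimal estimator is the posterior mean.

0.6552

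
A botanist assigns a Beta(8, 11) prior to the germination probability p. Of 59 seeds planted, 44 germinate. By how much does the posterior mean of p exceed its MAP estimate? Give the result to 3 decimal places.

Posterior: Beta(8+44, 11+15) = Beta(52, 26).
Mode = (52−1)/(52+26−2) = 51/76 = 0.671.
Mean = 52/(52+26) = 52/78 = 0.667.
Difference = 0.667 − 0.671 = -0.004.

-0.004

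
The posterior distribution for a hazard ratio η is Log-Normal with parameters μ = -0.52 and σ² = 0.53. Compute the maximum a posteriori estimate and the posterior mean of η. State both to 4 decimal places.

Mode = exp(μ − σ²) = exp(-1.05) = 0.3499.
Mean = exp(μ + σ²/2) = exp(-0.255) = 0.7749.

MAP = 0.3499, posterior mean = 0.7749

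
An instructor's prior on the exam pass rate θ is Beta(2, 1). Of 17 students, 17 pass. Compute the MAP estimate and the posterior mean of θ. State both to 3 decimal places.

MAP = 1.000; posterior mean = 0.950

Posterior: Beta(2+17, 1+0) = Beta(19, 1).
Since β = 1 ≤ 1 and α > 1, the Beta density is monotone increasing on [0,1]; the mode is at 1.
Mean = 19/(19+1) = 0.950.
Mode > mean: the posterior has a left tail.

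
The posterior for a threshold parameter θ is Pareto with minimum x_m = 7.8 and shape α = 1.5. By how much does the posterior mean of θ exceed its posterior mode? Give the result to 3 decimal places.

The Pareto density is strictly decreasing on [x_m, ∞), so the mode is x_m = 7.800.
Mean = α·x_m/(α−1) = 1.5·7.8/0.5 = 23.400.
Difference = 23.400 − 7.800 = 15.600.
The posterior is right-skewed, so the mean exceeds the mode.

15.600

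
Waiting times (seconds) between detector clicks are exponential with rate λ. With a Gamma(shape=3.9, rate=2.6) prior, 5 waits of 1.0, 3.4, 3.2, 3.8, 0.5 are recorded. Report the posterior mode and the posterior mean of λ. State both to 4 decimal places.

MAP = 0.5448; posterior mean = 0.6138

Σ times = 11.9. Posterior: Gamma(shape = 3.9+5 = 8.9, rate = 2.6+11.9 = 14.5).
Mode = (α−1)/β = 7.9/14.5 = 0.5448.
Mean = α/β = 8.9/14.5 = 0.6138.
The posterior is right-skewed, so the mean exceeds the mode.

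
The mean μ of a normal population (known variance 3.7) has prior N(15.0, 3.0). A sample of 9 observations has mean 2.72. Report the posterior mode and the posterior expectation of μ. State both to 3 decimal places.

MAP = 4.200; posterior mean = 4.200

Posterior for μ is Normal. Precision-weighted mean: (1/3.0·15.0 + 9/3.7·2.72) / (1/3.0 + 9/3.7) = 4.200.
A Normal posterior is symmetric, so mode = mean.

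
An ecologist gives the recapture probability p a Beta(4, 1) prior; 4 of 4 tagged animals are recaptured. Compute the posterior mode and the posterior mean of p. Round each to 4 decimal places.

Posterior: Beta(4+4, 1+0) = Beta(8, 1).
Since β = 1 ≤ 1 and α > 1, the Beta density is monotone increasing on [0,1]; the mode is at 1.
Mean = 8/(8+1) = 0.8889.

p_MAP = 1.0000, E[p|data] = 0.8889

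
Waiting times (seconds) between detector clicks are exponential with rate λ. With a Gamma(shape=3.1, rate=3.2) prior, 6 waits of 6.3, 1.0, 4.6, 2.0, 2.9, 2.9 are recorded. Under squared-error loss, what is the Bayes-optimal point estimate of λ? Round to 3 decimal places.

0.397

Σ times = 19.7. Posterior: Gamma(shape = 3.1+6 = 9.1, rate = 3.2+19.7 = 22.9).
Mode = (α−1)/β = 8.1/22.9 = 0.354.
Mean = α/β = 9.1/22.9 = 0.397.
Squared-error loss ⇒ the optimal estimator is the posterior mean.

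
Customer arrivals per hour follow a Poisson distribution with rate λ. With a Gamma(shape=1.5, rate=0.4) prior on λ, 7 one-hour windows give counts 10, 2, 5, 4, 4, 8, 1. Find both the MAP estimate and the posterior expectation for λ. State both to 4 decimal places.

Σ counts = 34. Posterior: Gamma(shape = 1.5+34 = 35.5, rate = 0.4+7 = 7.4).
Mode = (α−1)/β = 34.5/7.4 = 4.6622.
Mean = α/β = 35.5/7.4 = 4.7973.
The posterior is right-skewed, so the mean exceeds the mode.

MAP estimate = 4.6622, posterior expectation = 4.7973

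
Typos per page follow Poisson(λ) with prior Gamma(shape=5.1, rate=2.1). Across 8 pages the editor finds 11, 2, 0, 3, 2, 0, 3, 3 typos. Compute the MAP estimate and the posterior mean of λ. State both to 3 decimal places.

MAP = 2.782, posterior mean = 2.881

Σ counts = 24. Posterior: Gamma(shape = 5.1+24 = 29.1, rate = 2.1+8 = 10.1).
Mode = (α−1)/β = 28.1/10.1 = 2.782.
Mean = α/β = 29.1/10.1 = 2.881.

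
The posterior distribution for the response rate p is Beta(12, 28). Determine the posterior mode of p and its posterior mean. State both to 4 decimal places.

MAP: 0.2895. Posterior mean: 0.3000.

Mode = (12−1)/(12+28−2) = 11/38 = 0.2895.
Mean = 12/(12+28) = 12/40 = 0.3000.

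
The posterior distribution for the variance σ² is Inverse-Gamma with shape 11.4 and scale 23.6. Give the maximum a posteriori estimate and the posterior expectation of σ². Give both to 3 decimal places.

σ²_MAP = 1.903, E[σ²|data] = 2.269

Mode = β/(α+1) = 23.6/12.4 = 1.903.
Mean = β/(α−1) = 23.6/10.4 = 2.269.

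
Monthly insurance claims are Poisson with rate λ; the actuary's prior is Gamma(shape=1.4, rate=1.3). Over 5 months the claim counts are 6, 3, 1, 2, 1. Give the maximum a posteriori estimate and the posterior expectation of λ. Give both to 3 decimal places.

MAP: 2.127. Posterior mean: 2.286.

Σ counts = 13. Posterior: Gamma(shape = 1.4+13 = 14.4, rate = 1.3+5 = 6.3).
Mode = (α−1)/β = 13.4/6.3 = 2.127.
Mean = α/β = 14.4/6.3 = 2.286.
Mean > mode: the posterior has a right tail.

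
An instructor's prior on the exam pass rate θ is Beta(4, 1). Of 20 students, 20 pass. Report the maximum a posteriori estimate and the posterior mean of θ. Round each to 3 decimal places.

Posterior: Beta(4+20, 1+0) = Beta(24, 1).
Since β = 1 ≤ 1 and α > 1, the Beta density is monotone increasing on [0,1]; the mode is at 1.
Mean = 24/(24+1) = 0.960.

θ_MAP = 1.000, E[θ|data] = 0.960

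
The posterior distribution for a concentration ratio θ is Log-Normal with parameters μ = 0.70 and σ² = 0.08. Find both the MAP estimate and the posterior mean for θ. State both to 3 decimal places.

MAP estimate = 1.859, posterior mean = 2.096

Mode = exp(μ − σ²) = exp(0.62) = 1.859.
Mean = exp(μ + σ²/2) = exp(0.740) = 2.096.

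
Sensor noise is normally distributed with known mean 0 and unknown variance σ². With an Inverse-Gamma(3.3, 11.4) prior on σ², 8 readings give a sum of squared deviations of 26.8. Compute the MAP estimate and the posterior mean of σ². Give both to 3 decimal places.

MAP: 2.988. Posterior mean: 3.937.

Posterior: Inverse-Gamma(shape = 3.3+8/2 = 7.3, scale = 11.4+26.8/2 = 24.8).
Mode = β/(α+1) = 24.8/8.3 = 2.988.
Mean = β/(α−1) = 24.8/6.3 = 3.937.
Mean > mode: the posterior has a right tail.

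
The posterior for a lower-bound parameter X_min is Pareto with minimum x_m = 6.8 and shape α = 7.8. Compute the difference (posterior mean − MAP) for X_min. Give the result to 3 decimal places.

1.000

The Pareto density is strictly decreasing on [x_m, ∞), so the mode is x_m = 6.800.
Mean = α·x_m/(α−1) = 7.8·6.8/6.8 = 7.800.
Difference = 7.800 − 6.800 = 1.000.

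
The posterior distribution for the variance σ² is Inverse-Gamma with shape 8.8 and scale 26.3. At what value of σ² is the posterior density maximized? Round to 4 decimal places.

Mode = β/(α+1) = 26.3/9.8 = 2.6837.
Mean = β/(α−1) = 26.3/7.8 = 3.3718.
This is the posterior mode — the MAP estimate.

2.6837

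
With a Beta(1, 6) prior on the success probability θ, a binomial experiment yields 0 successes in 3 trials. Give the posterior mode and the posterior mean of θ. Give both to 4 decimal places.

Posterior: Beta(1+0, 6+3) = Beta(1, 9).
Since α = 1 ≤ 1 and β > 1, the Beta density is monotone decreasing on [0,1]; the mode is at 0.
Mean = 1/(1+9) = 0.1000.

MAP = 0.0000; posterior mean = 0.1000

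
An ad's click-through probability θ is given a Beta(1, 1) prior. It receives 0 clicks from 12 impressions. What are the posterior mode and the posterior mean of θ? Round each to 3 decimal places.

Posterior: Beta(1+0, 1+12) = Beta(1, 13).
Since α = 1 ≤ 1 and β > 1, the Beta density is monotone decreasing on [0,1]; the mode is at 0.
Mean = 1/(1+13) = 0.071.

posterior mode = 0.000, posterior mean = 0.071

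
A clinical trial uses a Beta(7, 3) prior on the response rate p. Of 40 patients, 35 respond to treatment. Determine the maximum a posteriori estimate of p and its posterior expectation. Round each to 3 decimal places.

p_MAP = 0.854, E[p|data] = 0.840

Posterior: Beta(7+35, 3+5) = Beta(42, 8).
Mode = (42−1)/(42+8−2) = 41/48 = 0.854.
Mean = 42/(42+8) = 42/50 = 0.840.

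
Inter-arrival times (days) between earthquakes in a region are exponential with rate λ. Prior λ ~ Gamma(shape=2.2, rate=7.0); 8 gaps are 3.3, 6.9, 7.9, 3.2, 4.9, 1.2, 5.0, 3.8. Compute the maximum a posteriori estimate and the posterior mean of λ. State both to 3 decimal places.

Σ times = 36.2. Posterior: Gamma(shape = 2.2+8 = 10.2, rate = 7.0+36.2 = 43.2).
Mode = (α−1)/β = 9.2/43.2 = 0.213.
Mean = α/β = 10.2/43.2 = 0.236.

λ_MAP = 0.213, E[λ|data] = 0.236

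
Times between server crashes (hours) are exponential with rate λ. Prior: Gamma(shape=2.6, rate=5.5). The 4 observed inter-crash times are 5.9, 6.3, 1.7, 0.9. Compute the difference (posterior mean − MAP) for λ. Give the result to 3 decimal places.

0.049

Σ times = 14.8. Posterior: Gamma(shape = 2.6+4 = 6.6, rate = 5.5+14.8 = 20.3).
Mode = (α−1)/β = 5.6/20.3 = 0.276.
Mean = α/β = 6.6/20.3 = 0.325.
Difference = 0.325 − 0.276 = 0.049.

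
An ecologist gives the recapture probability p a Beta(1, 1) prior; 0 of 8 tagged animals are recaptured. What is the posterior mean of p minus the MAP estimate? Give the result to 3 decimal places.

0.100

Posterior: Beta(1+0, 1+8) = Beta(1, 9).
Since α = 1 ≤ 1 and β > 1, the Beta density is monotone decreasing on [0,1]; the mode is at 0.
Mean = 1/(1+9) = 0.100.
Difference = 0.100 − 0.000 = 0.100.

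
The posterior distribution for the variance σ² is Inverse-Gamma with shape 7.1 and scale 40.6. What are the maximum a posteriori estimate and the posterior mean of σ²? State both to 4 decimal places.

MAP = 5.0123, posterior mean = 6.6557

Mode = β/(α+1) = 40.6/8.1 = 5.0123.
Mean = β/(α−1) = 40.6/6.1 = 6.6557.
Right-skewed posterior ⇒ mode < mean.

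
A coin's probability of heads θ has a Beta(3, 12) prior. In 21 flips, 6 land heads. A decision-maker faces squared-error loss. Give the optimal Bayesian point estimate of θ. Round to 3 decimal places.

0.250

Posterior: Beta(3+6, 12+15) = Beta(9, 27).
Mode = (9−1)/(9+27−2) = 8/34 = 0.235.
Mean = 9/(9+27) = 9/36 = 0.250.
Squared-error loss ⇒ the optimal estimator is the posterior mean.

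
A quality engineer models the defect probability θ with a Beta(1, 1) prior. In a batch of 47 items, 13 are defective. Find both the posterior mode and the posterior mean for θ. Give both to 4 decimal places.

Posterior: Beta(1+13, 1+34) = Beta(14, 35).
Mode = (14−1)/(14+35−2) = 13/47 = 0.2766.
With a flat prior the MAP equals the MLE, 13/47.
Mean = 14/(14+35) = 14/49 = 0.2857.
Right-skewed posterior ⇒ mode < mean.

MAP = 0.2766, posterior mean = 0.2857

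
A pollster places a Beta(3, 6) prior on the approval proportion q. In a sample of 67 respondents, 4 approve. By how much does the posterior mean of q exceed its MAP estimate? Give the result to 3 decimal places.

0.011

Posterior: Beta(3+4, 6+63) = Beta(7, 69).
Mode = (7−1)/(7+69−2) = 6/74 = 0.081.
Mean = 7/(7+69) = 7/76 = 0.092.
Difference = 0.092 − 0.081 = 0.011.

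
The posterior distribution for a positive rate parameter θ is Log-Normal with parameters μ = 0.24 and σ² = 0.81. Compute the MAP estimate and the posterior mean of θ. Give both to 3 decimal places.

Mode = exp(μ − σ²) = exp(-0.57) = 0.566.
Mean = exp(μ + σ²/2) = exp(0.645) = 1.906.
The mean is pulled above the mode by the posterior's right skew.

MAP = 0.566, posterior mean = 1.906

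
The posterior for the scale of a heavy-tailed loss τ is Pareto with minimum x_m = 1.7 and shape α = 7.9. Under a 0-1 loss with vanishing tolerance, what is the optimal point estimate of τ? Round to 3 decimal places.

The Pareto density is strictly decreasing on [x_m, ∞), so the mode is x_m = 1.700.
Mean = α·x_m/(α−1) = 7.9·1.7/6.9 = 1.946.
This is the posterior mode — the MAP estimate.

1.700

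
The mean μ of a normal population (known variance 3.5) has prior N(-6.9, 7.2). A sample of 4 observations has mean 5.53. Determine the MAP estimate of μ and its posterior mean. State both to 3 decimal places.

MAP: 4.183. Posterior mean: 4.183.

Posterior for μ is Normal. Precision-weighted mean: (1/7.2·-6.9 + 4/3.5·5.53) / (1/7.2 + 4/3.5) = 4.183.
A Normal posterior is symmetric, so mode = mean.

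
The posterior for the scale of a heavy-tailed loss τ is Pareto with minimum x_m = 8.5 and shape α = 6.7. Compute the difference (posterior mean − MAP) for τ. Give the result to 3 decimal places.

1.491

The Pareto density is strictly decreasing on [x_m, ∞), so the mode is x_m = 8.500.
Mean = α·x_m/(α−1) = 6.7·8.5/5.7 = 9.991.
Difference = 9.991 − 8.500 = 1.491.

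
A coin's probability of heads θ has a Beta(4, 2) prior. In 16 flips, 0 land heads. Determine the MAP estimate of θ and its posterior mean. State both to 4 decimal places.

Posterior: Beta(4+0, 2+16) = Beta(4, 18).
Mode = (4−1)/(4+18−2) = 3/20 = 0.1500.
Mean = 4/(4+18) = 4/22 = 0.1818.
The mean is pulled above the mode by the posterior's right skew.

MAP = 0.1500, posterior mean = 0.1818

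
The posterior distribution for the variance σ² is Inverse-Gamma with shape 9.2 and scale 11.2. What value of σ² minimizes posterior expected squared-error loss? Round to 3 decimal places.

Mode = β/(α+1) = 11.2/10.2 = 1.098.
Mean = β/(α−1) = 11.2/8.2 = 1.366.
Squared-error loss ⇒ the optimal estimator is the posterior mean.

1.366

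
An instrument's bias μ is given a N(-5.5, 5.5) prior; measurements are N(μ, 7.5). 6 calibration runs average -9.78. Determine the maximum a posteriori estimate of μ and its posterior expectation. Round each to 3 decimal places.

MAP = -8.987, posterior mean = -8.987

Posterior for μ is Normal. Precision-weighted mean: (1/5.5·-5.5 + 6/7.5·-9.78) / (1/5.5 + 6/7.5) = -8.987.
A Normal posterior is symmetric, so mode = mean.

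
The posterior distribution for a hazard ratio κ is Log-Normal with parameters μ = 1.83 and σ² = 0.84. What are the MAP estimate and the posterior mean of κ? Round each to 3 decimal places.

Mode = exp(μ − σ²) = exp(0.99) = 2.691.
Mean = exp(μ + σ²/2) = exp(2.250) = 9.488.
The posterior is right-skewed, so the mean exceeds the mode.

MAP estimate = 2.691, posterior mean = 9.488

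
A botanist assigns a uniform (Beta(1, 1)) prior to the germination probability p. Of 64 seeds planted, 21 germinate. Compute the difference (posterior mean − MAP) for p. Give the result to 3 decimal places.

Posterior: Beta(1+21, 1+43) = Beta(22, 44).
Mode = (22−1)/(22+44−2) = 21/64 = 0.328.
With a flat prior the MAP equals the MLE, 21/64.
Mean = 22/(22+44) = 22/66 = 0.333.
Difference = 0.333 − 0.328 = 0.005.

0.005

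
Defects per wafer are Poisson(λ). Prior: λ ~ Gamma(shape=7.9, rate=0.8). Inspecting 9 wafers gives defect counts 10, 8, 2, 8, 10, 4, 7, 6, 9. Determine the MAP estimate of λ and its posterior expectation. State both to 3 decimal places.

Σ counts = 64. Posterior: Gamma(shape = 7.9+64 = 71.9, rate = 0.8+9 = 9.8).
Mode = (α−1)/β = 70.9/9.8 = 7.235.
Mean = α/β = 71.9/9.8 = 7.337.
Mean > mode: the posterior has a right tail.

MAP = 7.235; posterior mean = 7.337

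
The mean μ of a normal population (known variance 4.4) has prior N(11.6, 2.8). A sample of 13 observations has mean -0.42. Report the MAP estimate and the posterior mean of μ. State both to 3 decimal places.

MAP = 0.876; posterior mean = 0.876

Posterior for μ is Normal. Precision-weighted mean: (1/2.8·11.6 + 13/4.4·-0.42) / (1/2.8 + 13/4.4) = 0.876.
A Normal posterior is symmetric, so mode = mean.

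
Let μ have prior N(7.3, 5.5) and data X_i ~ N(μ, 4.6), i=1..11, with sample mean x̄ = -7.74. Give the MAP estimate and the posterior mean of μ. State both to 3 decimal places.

Posterior for μ is Normal. Precision-weighted mean: (1/5.5·7.3 + 11/4.6·-7.74) / (1/5.5 + 11/4.6) = -6.677.
A Normal posterior is symmetric, so mode = mean.

MAP estimate = -6.677, posterior mean = -6.677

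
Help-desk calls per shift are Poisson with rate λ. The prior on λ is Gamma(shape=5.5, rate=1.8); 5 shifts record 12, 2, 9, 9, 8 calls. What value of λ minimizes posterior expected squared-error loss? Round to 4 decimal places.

6.6912

Σ counts = 40. Posterior: Gamma(shape = 5.5+40 = 45.5, rate = 1.8+5 = 6.8).
Mode = (α−1)/β = 44.5/6.8 = 6.5441.
Mean = α/β = 45.5/6.8 = 6.6912.
Squared-error loss ⇒ the optimal estimator is the posterior mean.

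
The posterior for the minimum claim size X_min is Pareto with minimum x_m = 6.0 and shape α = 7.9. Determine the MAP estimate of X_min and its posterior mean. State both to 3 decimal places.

MAP = 6.000, posterior mean = 6.870

The Pareto density is strictly decreasing on [x_m, ∞), so the mode is x_m = 6.000.
Mean = α·x_m/(α−1) = 7.9·6.0/6.9 = 6.870.
The posterior is right-skewed, so the mean exceeds the mode.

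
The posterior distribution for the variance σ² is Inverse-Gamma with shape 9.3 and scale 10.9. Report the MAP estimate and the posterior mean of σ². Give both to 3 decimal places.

Mode = β/(α+1) = 10.9/10.3 = 1.058.
Mean = β/(α−1) = 10.9/8.3 = 1.313.

MAP = 1.058, posterior mean = 1.313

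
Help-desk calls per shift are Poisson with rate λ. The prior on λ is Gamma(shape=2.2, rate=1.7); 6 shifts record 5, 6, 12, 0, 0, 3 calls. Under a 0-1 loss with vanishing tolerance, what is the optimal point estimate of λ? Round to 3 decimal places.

3.532

Σ counts = 26. Posterior: Gamma(shape = 2.2+26 = 28.2, rate = 1.7+6 = 7.7).
Mode = (α−1)/β = 27.2/7.7 = 3.532.
Mean = α/β = 28.2/7.7 = 3.662.
This is the posterior mode — the MAP estimate.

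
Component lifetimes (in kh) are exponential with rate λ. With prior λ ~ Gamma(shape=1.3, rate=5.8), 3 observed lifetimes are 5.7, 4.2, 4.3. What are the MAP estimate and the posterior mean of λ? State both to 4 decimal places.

Σ times = 14.2. Posterior: Gamma(shape = 1.3+3 = 4.3, rate = 5.8+14.2 = 20.0).
Mode = (α−1)/β = 3.3/20.0 = 0.1650.
Mean = α/β = 4.3/20.0 = 0.2150.
The posterior is right-skewed, so the mean exceeds the mode.

λ_MAP = 0.1650, E[λ|data] = 0.2150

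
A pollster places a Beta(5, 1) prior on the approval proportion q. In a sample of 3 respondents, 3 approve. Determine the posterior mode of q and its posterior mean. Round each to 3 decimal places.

Posterior: Beta(5+3, 1+0) = Beta(8, 1).
Since β = 1 ≤ 1 and α > 1, the Beta density is monotone increasing on [0,1]; the mode is at 1.
Mean = 8/(8+1) = 0.889.

MAP: 1.000. Posterior mean: 0.889.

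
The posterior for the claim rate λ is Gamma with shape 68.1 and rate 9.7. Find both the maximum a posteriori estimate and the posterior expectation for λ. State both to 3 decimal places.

MAP = 6.918, posterior mean = 7.021

Mode = (α−1)/β = 67.1/9.7 = 6.918.
Mean = α/β = 68.1/9.7 = 7.021.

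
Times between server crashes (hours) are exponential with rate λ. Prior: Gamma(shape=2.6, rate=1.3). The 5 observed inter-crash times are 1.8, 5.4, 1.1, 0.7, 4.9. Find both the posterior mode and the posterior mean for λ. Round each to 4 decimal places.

Σ times = 13.9. Posterior: Gamma(shape = 2.6+5 = 7.6, rate = 1.3+13.9 = 15.2).
Mode = (α−1)/β = 6.6/15.2 = 0.4342.
Mean = α/β = 7.6/15.2 = 0.5000.
Right-skewed posterior ⇒ mode < mean.

MAP: 0.4342. Posterior mean: 0.5000.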